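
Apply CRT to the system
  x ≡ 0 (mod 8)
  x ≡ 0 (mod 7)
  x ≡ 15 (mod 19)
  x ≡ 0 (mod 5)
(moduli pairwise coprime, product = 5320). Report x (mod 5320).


Product of moduli M = 8 · 7 · 19 · 5 = 5320.
Merge one congruence at a time:
  Start: x ≡ 0 (mod 8).
  Combine with x ≡ 0 (mod 7); new modulus lcm = 56.
    Write x = 0 + 8·t and substitute into x ≡ 0 (mod 7): 8·t ≡ 0 − 0 = 0 (mod 7).
    Reduce coefficients mod 7: 1·t ≡ 0 (mod 7).
    So t ≡ 0 (mod 7).
    Then x = 0 + 8·0 = 0, valid modulo lcm(8, 7) = 56: x ≡ 0 (mod 56).
  Combine with x ≡ 15 (mod 19); new modulus lcm = 1064.
    Write x = 0 + 56·t and substitute into x ≡ 15 (mod 19): 56·t ≡ 15 − 0 = 15 (mod 19).
    Reduce coefficients mod 19: 18·t ≡ 15 (mod 19).
    The inverse of 18 mod 19 is 18 (since 18·18 = 324 = 17·19 + 1), so t ≡ 18·15 = 270 ≡ 4 (mod 19).
    Then x = 0 + 56·4 = 224, valid modulo lcm(56, 19) = 1064: x ≡ 224 (mod 1064).
  Combine with x ≡ 0 (mod 5); new modulus lcm = 5320.
    Write x = 224 + 1064·t and substitute into x ≡ 0 (mod 5): 1064·t ≡ 0 − 224 = -224 (mod 5).
    Reduce coefficients mod 5: 4·t ≡ 1 (mod 5).
    The inverse of 4 mod 5 is 4 (since 4·4 = 16 = 3·5 + 1), so t ≡ 4·1 = 4 ≡ 4 (mod 5).
    Then x = 224 + 1064·4 = 4480, valid modulo lcm(1064, 5) = 5320: x ≡ 4480 (mod 5320).
Verify against each original: 4480 mod 8 = 0, 4480 mod 7 = 0, 4480 mod 19 = 15, 4480 mod 5 = 0.

x ≡ 4480 (mod 5320).


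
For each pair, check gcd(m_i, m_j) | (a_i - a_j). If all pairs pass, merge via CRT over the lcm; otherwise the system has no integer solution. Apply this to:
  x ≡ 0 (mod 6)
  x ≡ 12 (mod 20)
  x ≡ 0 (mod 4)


Moduli 6, 20, 4 are not pairwise coprime, so CRT works modulo lcm(m_i) when all pairwise compatibility conditions hold.
Pairwise compatibility: gcd(m_i, m_j) must divide a_i - a_j for every pair.
Merge one congruence at a time:
  Start: x ≡ 0 (mod 6).
  Combine with x ≡ 12 (mod 20): gcd(6, 20) = 2; 12 - 0 = 12, which IS divisible by 2, so compatible.
    Write x = 0 + 6·t and substitute into x ≡ 12 (mod 20): 6·t ≡ 12 − 0 = 12 (mod 20).
    Divide the congruence (and modulus) by g = 2: 3·t ≡ 6 (mod 10).
    The inverse of 3 mod 10 is 7 (since 3·7 = 21 = 2·10 + 1), so t ≡ 7·6 = 42 ≡ 2 (mod 10).
    Then x = 0 + 6·2 = 12, valid modulo lcm(6, 20) = 60: x ≡ 12 (mod 60).
  Combine with x ≡ 0 (mod 4): gcd(60, 4) = 4; 0 - 12 = -12, which IS divisible by 4, so compatible.
    Write x = 12 + 60·t and substitute into x ≡ 0 (mod 4): 60·t ≡ 0 − 12 = -12 (mod 4).
    Divide the congruence (and modulus) by g = 4: 15·t ≡ -3 (mod 1).
    Modulo 1 every t works; take t = 0.
    Then x = 12 + 60·0 = 12, valid modulo lcm(60, 4) = 60: x ≡ 12 (mod 60).
Verify: 12 mod 6 = 0, 12 mod 20 = 12, 12 mod 4 = 0.

x ≡ 12 (mod 60).


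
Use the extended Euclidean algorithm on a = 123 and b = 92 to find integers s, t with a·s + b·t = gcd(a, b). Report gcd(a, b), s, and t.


Euclidean algorithm on (123, 92) — divide until remainder is 0:
  123 = 1 · 92 + 31
  92 = 2 · 31 + 30
  31 = 1 · 30 + 1
  30 = 30 · 1 + 0
gcd(123, 92) = 1.
Track Bezout coefficients alongside the remainders: start with r₀ = 123 = a·1 + b·0 (s = 1, t = 0) and r₁ = 92 = a·0 + b·1 (s = 0, t = 1); each new remainder r_{k+1} = r_{k-1} − q_k·r_k inherits s_{k+1} = s_{k-1} − q_k·s_k, t_{k+1} = t_{k-1} − q_k·t_k, so r_k = a·s_k + b·t_k at every step:
  q = 1: r = 31, s = 1 − 1·0 = 1, t = 0 − 1·1 = -1  (check: 123·1 + 92·(-1) = 31)
  q = 2: r = 30, s = 0 − 2·1 = -2, t = 1 − 2·(-1) = 3  (check: 123·(-2) + 92·3 = 30)
  q = 1: r = 1, s = 1 − 1·(-2) = 3, t = -1 − 1·3 = -4  (check: 123·3 + 92·(-4) = 1)
The row with r = 1 (the gcd) gives the Bezout coefficients s = 3, t = -4.
Result: 123 · (3) + 92 · (-4) = 1.

gcd(123, 92) = 1; s = 3, t = -4 (check: 123·3 + 92·(-4) = 1).


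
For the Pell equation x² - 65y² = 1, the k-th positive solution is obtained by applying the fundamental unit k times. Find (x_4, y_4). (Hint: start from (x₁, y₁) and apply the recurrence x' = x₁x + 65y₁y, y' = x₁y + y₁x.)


Step 1: Find the fundamental solution (x₁, y₁) of x² - 65y² = 1.
  Expand √65 as a continued fraction. a₀ = ⌊√65⌋ = 8; iterate m_{k+1} = d_k·a_k − m_k, d_{k+1} = (65 − m_{k+1}²)/d_k, a_{k+1} = ⌊(a₀ + m_{k+1})/d_{k+1}⌋ (starting m₀ = 0, d₀ = 1), with convergents p_k = a_k·p_{k-1} + p_{k-2}, q_k = a_k·q_{k-1} + q_{k-2} (p₋₁ = 1, q₋₁ = 0):
  k = 0: a₀ = 8; p₀/q₀ = 8/1; p₀² − 65·q₀² = 64 − 65 = -1.
  k = 1: m = 8, d = 1, a = ⌊(8 + 8)/1⌋ = 16; p/q = (16·8 + 1)/(16·1 + 0) = 129/16; p² − 65·q² = 16641 − 16640 = 1.
  The first convergent with p² − 65·q² = 1 gives the fundamental solution (x₁, y₁) = (129, 16).
Step 2: Apply the recurrence (x_{n+1}, y_{n+1}) = (x₁x_n + 65y₁y_n, x₁y_n + y₁x_n) repeatedly.
  From (x_1, y_1) = (129, 16): x_2 = 129·129 + 65·16·16 = 33281; y_2 = 129·16 + 16·129 = 4128.
  From (x_2, y_2) = (33281, 4128): x_3 = 129·33281 + 65·16·4128 = 8586369; y_3 = 129·4128 + 16·33281 = 1065008.
  From (x_3, y_3) = (8586369, 1065008): x_4 = 129·8586369 + 65·16·1065008 = 2215249921; y_4 = 129·1065008 + 16·8586369 = 274767936.
Step 3: Verify x_4² - 65·y_4² = 4907332212490506241 - 4907332212490506240 = 1 (should be 1). ✓

(x_1, y_1) = (129, 16); (x_4, y_4) = (2215249921, 274767936).


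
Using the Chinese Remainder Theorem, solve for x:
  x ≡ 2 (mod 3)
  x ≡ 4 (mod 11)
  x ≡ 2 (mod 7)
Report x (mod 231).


Moduli 3, 11, 7 are pairwise coprime; by CRT there is a unique solution modulo M = 3 · 11 · 7 = 231.
Solve pairwise, accumulating the modulus:
  Start with x ≡ 2 (mod 3).
  Combine with x ≡ 4 (mod 11): since gcd(3, 11) = 1, we get a unique residue mod 33.
    Write x = 2 + 3·t and substitute into x ≡ 4 (mod 11): 3·t ≡ 4 − 2 = 2 (mod 11).
    The inverse of 3 mod 11 is 4 (since 3·4 = 12 = 1·11 + 1), so t ≡ 4·2 = 8 ≡ 8 (mod 11).
    Then x = 2 + 3·8 = 26, valid modulo lcm(3, 11) = 33: x ≡ 26 (mod 33).
  Combine with x ≡ 2 (mod 7): since gcd(33, 7) = 1, we get a unique residue mod 231.
    Write x = 26 + 33·t and substitute into x ≡ 2 (mod 7): 33·t ≡ 2 − 26 = -24 (mod 7).
    Reduce coefficients mod 7: 5·t ≡ 4 (mod 7).
    The inverse of 5 mod 7 is 3 (since 5·3 = 15 = 2·7 + 1), so t ≡ 3·4 = 12 ≡ 5 (mod 7).
    Then x = 26 + 33·5 = 191, valid modulo lcm(33, 7) = 231: x ≡ 191 (mod 231).
Verify: 191 mod 3 = 2 ✓, 191 mod 11 = 4 ✓, 191 mod 7 = 2 ✓.

x ≡ 191 (mod 231).


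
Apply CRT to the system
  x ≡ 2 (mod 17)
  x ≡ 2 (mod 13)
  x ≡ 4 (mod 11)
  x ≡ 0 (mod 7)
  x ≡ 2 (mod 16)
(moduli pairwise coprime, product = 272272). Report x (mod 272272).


Product of moduli M = 17 · 13 · 11 · 7 · 16 = 272272.
Merge one congruence at a time:
  Start: x ≡ 2 (mod 17).
  Combine with x ≡ 2 (mod 13); new modulus lcm = 221.
    Write x = 2 + 17·t and substitute into x ≡ 2 (mod 13): 17·t ≡ 2 − 2 = 0 (mod 13).
    Reduce coefficients mod 13: 4·t ≡ 0 (mod 13).
    The inverse of 4 mod 13 is 10 (since 4·10 = 40 = 3·13 + 1), so t ≡ 10·0 = 0 ≡ 0 (mod 13).
    Then x = 2 + 17·0 = 2, valid modulo lcm(17, 13) = 221: x ≡ 2 (mod 221).
  Combine with x ≡ 4 (mod 11); new modulus lcm = 2431.
    Write x = 2 + 221·t and substitute into x ≡ 4 (mod 11): 221·t ≡ 4 − 2 = 2 (mod 11).
    Reduce coefficients mod 11: 1·t ≡ 2 (mod 11).
    So t ≡ 2 (mod 11).
    Then x = 2 + 221·2 = 444, valid modulo lcm(221, 11) = 2431: x ≡ 444 (mod 2431).
  Combine with x ≡ 0 (mod 7); new modulus lcm = 17017.
    Write x = 444 + 2431·t and substitute into x ≡ 0 (mod 7): 2431·t ≡ 0 − 444 = -444 (mod 7).
    Reduce coefficients mod 7: 2·t ≡ 4 (mod 7).
    The inverse of 2 mod 7 is 4 (since 2·4 = 8 = 1·7 + 1), so t ≡ 4·4 = 16 ≡ 2 (mod 7).
    Then x = 444 + 2431·2 = 5306, valid modulo lcm(2431, 7) = 17017: x ≡ 5306 (mod 17017).
  Combine with x ≡ 2 (mod 16); new modulus lcm = 272272.
    Write x = 5306 + 17017·t and substitute into x ≡ 2 (mod 16): 17017·t ≡ 2 − 5306 = -5304 (mod 16).
    Reduce coefficients mod 16: 9·t ≡ 8 (mod 16).
    The inverse of 9 mod 16 is 9 (since 9·9 = 81 = 5·16 + 1), so t ≡ 9·8 = 72 ≡ 8 (mod 16).
    Then x = 5306 + 17017·8 = 141442, valid modulo lcm(17017, 16) = 272272: x ≡ 141442 (mod 272272).
Verify against each original: 141442 mod 17 = 2, 141442 mod 13 = 2, 141442 mod 11 = 4, 141442 mod 7 = 0, 141442 mod 16 = 2.

x ≡ 141442 (mod 272272).


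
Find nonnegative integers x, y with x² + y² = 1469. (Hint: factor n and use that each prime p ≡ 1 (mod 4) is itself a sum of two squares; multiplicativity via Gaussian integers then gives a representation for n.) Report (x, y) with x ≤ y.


Step 1: Factor n = 1469 = 13 · 113.
Step 2: Check the mod-4 condition on each prime factor: 13 ≡ 1 (mod 4), exponent 1; 113 ≡ 1 (mod 4), exponent 1.
All primes ≡ 3 (mod 4) appear to even exponent (or don't appear), so by the two-squares theorem n IS expressible as a sum of two squares.
Step 3: Build a representation. Here n = 13 · 113 is a product of primes ≡ 1 (mod 4). Each prime p ≡ 1 (mod 4) is itself a sum of two squares; find a² by testing p − a² for a perfect square:
  13: 13 − 1² = 12, 13 − 2² = 9 = 3² ⇒ 13 = 2² + 3².
  113: 113 − 1² = 112, 113 − 2² = 109, 113 − 3² = 104, 113 − 4² = 97, 113 − 5² = 88, 113 − 6² = 77, 113 − 7² = 64 = 8² ⇒ 113 = 7² + 8².
  Combine using the Brahmagupta–Fibonacci identity (a² + b²)(c² + d²) = (ac − bd)² + (ad + bc)² = (ac + bd)² + (ad − bc)²:
  13 · 113 = 1469: from (2² + 3²)(7² + 8²), take (2·7 − 3·8, 2·8 + 3·7) = (14 − 24, 16 + 21) = (-10, 37); dropping signs (only squares matter) gives (10, 37); check 10² + 37² = 100 + 1369 = 1469 ✓.
Step 4: Order so x ≤ y and verify: 10² + 37² = 100 + 1369 = 1469 = n. ✓

n = 1469 = 10² + 37² (one valid representation with x ≤ y).


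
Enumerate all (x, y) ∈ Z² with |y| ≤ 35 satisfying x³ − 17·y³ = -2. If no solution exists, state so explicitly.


The equation is x³ - 17y³ = -2. For fixed y, x³ = 17·y³ − 2, so a solution requires the RHS to be a perfect cube.
Strategy: iterate y from -35 to 35, compute RHS = 17·y³ − 2, and check whether it is a (positive or negative) perfect cube.
Check small values of y:
  y = 0: RHS = -2 is not a perfect cube.
  y = 1: RHS = 15 is not a perfect cube.
  y = -1: RHS = -19 is not a perfect cube.
  y = 2: RHS = 134 is not a perfect cube.
  y = -2: RHS = -138 is not a perfect cube.
  y = 3: RHS = 457 is not a perfect cube.
  y = -3: RHS = -461 is not a perfect cube.
Continuing the search up to |y| = 35 finds no solutions either.
No (x, y) in the scanned range satisfies the equation.

No integer solutions with |y| ≤ 35.


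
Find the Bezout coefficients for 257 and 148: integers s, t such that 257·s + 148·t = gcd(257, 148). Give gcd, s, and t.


Euclidean algorithm on (257, 148) — divide until remainder is 0:
  257 = 1 · 148 + 109
  148 = 1 · 109 + 39
  109 = 2 · 39 + 31
  39 = 1 · 31 + 8
  31 = 3 · 8 + 7
  8 = 1 · 7 + 1
  7 = 7 · 1 + 0
gcd(257, 148) = 1.
Track Bezout coefficients alongside the remainders: start with r₀ = 257 = a·1 + b·0 (s = 1, t = 0) and r₁ = 148 = a·0 + b·1 (s = 0, t = 1); each new remainder r_{k+1} = r_{k-1} − q_k·r_k inherits s_{k+1} = s_{k-1} − q_k·s_k, t_{k+1} = t_{k-1} − q_k·t_k, so r_k = a·s_k + b·t_k at every step:
  q = 1: r = 109, s = 1 − 1·0 = 1, t = 0 − 1·1 = -1  (check: 257·1 + 148·(-1) = 109)
  q = 1: r = 39, s = 0 − 1·1 = -1, t = 1 − 1·(-1) = 2  (check: 257·(-1) + 148·2 = 39)
  q = 2: r = 31, s = 1 − 2·(-1) = 3, t = -1 − 2·2 = -5  (check: 257·3 + 148·(-5) = 31)
  q = 1: r = 8, s = -1 − 1·3 = -4, t = 2 − 1·(-5) = 7  (check: 257·(-4) + 148·7 = 8)
  q = 3: r = 7, s = 3 − 3·(-4) = 15, t = -5 − 3·7 = -26  (check: 257·15 + 148·(-26) = 7)
  q = 1: r = 1, s = -4 − 1·15 = -19, t = 7 − 1·(-26) = 33  (check: 257·(-19) + 148·33 = 1)
The row with r = 1 (the gcd) gives the Bezout coefficients s = -19, t = 33.
Result: 257 · (-19) + 148 · (33) = 1.

gcd(257, 148) = 1; s = -19, t = 33 (check: 257·(-19) + 148·33 = 1).


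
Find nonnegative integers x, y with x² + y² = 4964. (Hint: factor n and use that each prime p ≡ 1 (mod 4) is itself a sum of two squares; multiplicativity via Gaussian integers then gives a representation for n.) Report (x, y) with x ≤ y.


Step 1: Factor n = 4964 = 2^2 · 17 · 73.
Step 2: Check the mod-4 condition on each prime factor: 2 = 2 (special); 17 ≡ 1 (mod 4), exponent 1; 73 ≡ 1 (mod 4), exponent 1.
All primes ≡ 3 (mod 4) appear to even exponent (or don't appear), so by the two-squares theorem n IS expressible as a sum of two squares.
Step 3: Build a representation. Group n = k² · m with k = 2 and m = 17 · 73 = 1241 (a product of primes ≡ 1 (mod 4)); a representation of m scales to one of n via (k·x)² + (k·y)² = k²(x² + y²). Each prime p ≡ 1 (mod 4) is itself a sum of two squares; find a² by testing p − a² for a perfect square:
  17: 17 − 1² = 16 = 4² ⇒ 17 = 1² + 4².
  73: 73 − 1² = 72, 73 − 2² = 69, 73 − 3² = 64 = 8² ⇒ 73 = 3² + 8².
  Combine using the Brahmagupta–Fibonacci identity (a² + b²)(c² + d²) = (ac − bd)² + (ad + bc)² = (ac + bd)² + (ad − bc)²:
  17 · 73 = 1241: from (1² + 4²)(3² + 8²), take (1·3 − 4·8, 1·8 + 4·3) = (3 − 32, 8 + 12) = (-29, 20); dropping signs (only squares matter) gives (29, 20); check 29² + 20² = 841 + 400 = 1241 ✓.
  Scale by k = 2: (2·29, 2·20) = (58, 40).
Step 4: Order so x ≤ y and verify: 40² + 58² = 1600 + 3364 = 4964 = n. ✓

n = 4964 = 40² + 58² (one valid representation with x ≤ y).


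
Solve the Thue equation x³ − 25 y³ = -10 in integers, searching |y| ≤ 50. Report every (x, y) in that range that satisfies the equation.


The equation is x³ - 25y³ = -10. For fixed y, x³ = 25·y³ − 10, so a solution requires the RHS to be a perfect cube.
Strategy: iterate y from -50 to 50, compute RHS = 25·y³ − 10, and check whether it is a (positive or negative) perfect cube.
Check small values of y:
  y = 0: RHS = -10 is not a perfect cube.
  y = 1: RHS = 15 is not a perfect cube.
  y = -1: RHS = -35 is not a perfect cube.
  y = 2: RHS = 190 is not a perfect cube.
  y = -2: RHS = -210 is not a perfect cube.
  y = 3: RHS = 665 is not a perfect cube.
  y = -3: RHS = -685 is not a perfect cube.
Continuing the search up to |y| = 50 finds no solutions either.
No (x, y) in the scanned range satisfies the equation.

No integer solutions with |y| ≤ 50.


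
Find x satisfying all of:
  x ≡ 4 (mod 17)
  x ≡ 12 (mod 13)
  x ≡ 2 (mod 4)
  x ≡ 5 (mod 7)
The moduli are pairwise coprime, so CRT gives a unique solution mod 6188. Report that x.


Product of moduli M = 17 · 13 · 4 · 7 = 6188.
Merge one congruence at a time:
  Start: x ≡ 4 (mod 17).
  Combine with x ≡ 12 (mod 13); new modulus lcm = 221.
    Write x = 4 + 17·t and substitute into x ≡ 12 (mod 13): 17·t ≡ 12 − 4 = 8 (mod 13).
    Reduce coefficients mod 13: 4·t ≡ 8 (mod 13).
    The inverse of 4 mod 13 is 10 (since 4·10 = 40 = 3·13 + 1), so t ≡ 10·8 = 80 ≡ 2 (mod 13).
    Then x = 4 + 17·2 = 38, valid modulo lcm(17, 13) = 221: x ≡ 38 (mod 221).
  Combine with x ≡ 2 (mod 4); new modulus lcm = 884.
    Write x = 38 + 221·t and substitute into x ≡ 2 (mod 4): 221·t ≡ 2 − 38 = -36 (mod 4).
    Reduce coefficients mod 4: 1·t ≡ 0 (mod 4).
    So t ≡ 0 (mod 4).
    Then x = 38 + 221·0 = 38, valid modulo lcm(221, 4) = 884: x ≡ 38 (mod 884).
  Combine with x ≡ 5 (mod 7); new modulus lcm = 6188.
    Write x = 38 + 884·t and substitute into x ≡ 5 (mod 7): 884·t ≡ 5 − 38 = -33 (mod 7).
    Reduce coefficients mod 7: 2·t ≡ 2 (mod 7).
    The inverse of 2 mod 7 is 4 (since 2·4 = 8 = 1·7 + 1), so t ≡ 4·2 = 8 ≡ 1 (mod 7).
    Then x = 38 + 884·1 = 922, valid modulo lcm(884, 7) = 6188: x ≡ 922 (mod 6188).
Verify against each original: 922 mod 17 = 4, 922 mod 13 = 12, 922 mod 4 = 2, 922 mod 7 = 5.

x ≡ 922 (mod 6188).


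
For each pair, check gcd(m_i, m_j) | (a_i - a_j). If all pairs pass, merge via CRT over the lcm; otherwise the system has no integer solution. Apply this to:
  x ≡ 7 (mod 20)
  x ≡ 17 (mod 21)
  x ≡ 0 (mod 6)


Moduli 20, 21, 6 are not pairwise coprime, so CRT works modulo lcm(m_i) when all pairwise compatibility conditions hold.
Pairwise compatibility: gcd(m_i, m_j) must divide a_i - a_j for every pair.
Merge one congruence at a time:
  Start: x ≡ 7 (mod 20).
  Combine with x ≡ 17 (mod 21): gcd(20, 21) = 1; 17 - 7 = 10, which IS divisible by 1, so compatible.
    Write x = 7 + 20·t and substitute into x ≡ 17 (mod 21): 20·t ≡ 17 − 7 = 10 (mod 21).
    The inverse of 20 mod 21 is 20 (since 20·20 = 400 = 19·21 + 1), so t ≡ 20·10 = 200 ≡ 11 (mod 21).
    Then x = 7 + 20·11 = 227, valid modulo lcm(20, 21) = 420: x ≡ 227 (mod 420).
  Combine with x ≡ 0 (mod 6): gcd(420, 6) = 6, and 0 - 227 = -227 is NOT divisible by 6.
    ⇒ system is inconsistent (no integer solution).

No solution (the system is inconsistent).


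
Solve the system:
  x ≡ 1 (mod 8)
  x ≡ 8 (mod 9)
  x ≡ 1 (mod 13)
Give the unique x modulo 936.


Moduli 8, 9, 13 are pairwise coprime; by CRT there is a unique solution modulo M = 8 · 9 · 13 = 936.
Solve pairwise, accumulating the modulus:
  Start with x ≡ 1 (mod 8).
  Combine with x ≡ 8 (mod 9): since gcd(8, 9) = 1, we get a unique residue mod 72.
    Write x = 1 + 8·t and substitute into x ≡ 8 (mod 9): 8·t ≡ 8 − 1 = 7 (mod 9).
    The inverse of 8 mod 9 is 8 (since 8·8 = 64 = 7·9 + 1), so t ≡ 8·7 = 56 ≡ 2 (mod 9).
    Then x = 1 + 8·2 = 17, valid modulo lcm(8, 9) = 72: x ≡ 17 (mod 72).
  Combine with x ≡ 1 (mod 13): since gcd(72, 13) = 1, we get a unique residue mod 936.
    Write x = 17 + 72·t and substitute into x ≡ 1 (mod 13): 72·t ≡ 1 − 17 = -16 (mod 13).
    Reduce coefficients mod 13: 7·t ≡ 10 (mod 13).
    The inverse of 7 mod 13 is 2 (since 7·2 = 14 = 1·13 + 1), so t ≡ 2·10 = 20 ≡ 7 (mod 13).
    Then x = 17 + 72·7 = 521, valid modulo lcm(72, 13) = 936: x ≡ 521 (mod 936).
Verify: 521 mod 8 = 1 ✓, 521 mod 9 = 8 ✓, 521 mod 13 = 1 ✓.

x ≡ 521 (mod 936).


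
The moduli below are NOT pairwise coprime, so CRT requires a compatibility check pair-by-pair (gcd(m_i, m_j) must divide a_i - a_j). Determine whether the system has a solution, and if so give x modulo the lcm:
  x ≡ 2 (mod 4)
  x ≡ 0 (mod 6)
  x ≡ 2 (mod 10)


Moduli 4, 6, 10 are not pairwise coprime, so CRT works modulo lcm(m_i) when all pairwise compatibility conditions hold.
Pairwise compatibility: gcd(m_i, m_j) must divide a_i - a_j for every pair.
Merge one congruence at a time:
  Start: x ≡ 2 (mod 4).
  Combine with x ≡ 0 (mod 6): gcd(4, 6) = 2; 0 - 2 = -2, which IS divisible by 2, so compatible.
    Write x = 2 + 4·t and substitute into x ≡ 0 (mod 6): 4·t ≡ 0 − 2 = -2 (mod 6).
    Divide the congruence (and modulus) by g = 2: 2·t ≡ -1 (mod 3).
    Reduce coefficients mod 3: 2·t ≡ 2 (mod 3).
    The inverse of 2 mod 3 is 2 (since 2·2 = 4 = 1·3 + 1), so t ≡ 2·2 = 4 ≡ 1 (mod 3).
    Then x = 2 + 4·1 = 6, valid modulo lcm(4, 6) = 12: x ≡ 6 (mod 12).
  Combine with x ≡ 2 (mod 10): gcd(12, 10) = 2; 2 - 6 = -4, which IS divisible by 2, so compatible.
    Write x = 6 + 12·t and substitute into x ≡ 2 (mod 10): 12·t ≡ 2 − 6 = -4 (mod 10).
    Divide the congruence (and modulus) by g = 2: 6·t ≡ -2 (mod 5).
    Reduce coefficients mod 5: 1·t ≡ 3 (mod 5).
    So t ≡ 3 (mod 5).
    Then x = 6 + 12·3 = 42, valid modulo lcm(12, 10) = 60: x ≡ 42 (mod 60).
Verify: 42 mod 4 = 2, 42 mod 6 = 0, 42 mod 10 = 2.

x ≡ 42 (mod 60).


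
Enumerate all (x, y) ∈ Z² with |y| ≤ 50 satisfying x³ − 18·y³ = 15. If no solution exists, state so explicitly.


The equation is x³ - 18y³ = 15. For fixed y, x³ = 18·y³ + 15, so a solution requires the RHS to be a perfect cube.
Strategy: iterate y from -50 to 50, compute RHS = 18·y³ + 15, and check whether it is a (positive or negative) perfect cube.
Check small values of y:
  y = 0: RHS = 15 is not a perfect cube.
  y = 1: RHS = 33 is not a perfect cube.
  y = -1: RHS = -3 is not a perfect cube.
  y = 2: RHS = 159 is not a perfect cube.
  y = -2: RHS = -129 is not a perfect cube.
  y = 3: RHS = 501 is not a perfect cube.
  y = -3: RHS = -471 is not a perfect cube.
Continuing the search up to |y| = 50 finds no solutions either.
No (x, y) in the scanned range satisfies the equation.

No integer solutions with |y| ≤ 50.


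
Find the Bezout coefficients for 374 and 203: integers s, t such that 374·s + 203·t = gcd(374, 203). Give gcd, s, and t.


Euclidean algorithm on (374, 203) — divide until remainder is 0:
  374 = 1 · 203 + 171
  203 = 1 · 171 + 32
  171 = 5 · 32 + 11
  32 = 2 · 11 + 10
  11 = 1 · 10 + 1
  10 = 10 · 1 + 0
gcd(374, 203) = 1.
Track Bezout coefficients alongside the remainders: start with r₀ = 374 = a·1 + b·0 (s = 1, t = 0) and r₁ = 203 = a·0 + b·1 (s = 0, t = 1); each new remainder r_{k+1} = r_{k-1} − q_k·r_k inherits s_{k+1} = s_{k-1} − q_k·s_k, t_{k+1} = t_{k-1} − q_k·t_k, so r_k = a·s_k + b·t_k at every step:
  q = 1: r = 171, s = 1 − 1·0 = 1, t = 0 − 1·1 = -1  (check: 374·1 + 203·(-1) = 171)
  q = 1: r = 32, s = 0 − 1·1 = -1, t = 1 − 1·(-1) = 2  (check: 374·(-1) + 203·2 = 32)
  q = 5: r = 11, s = 1 − 5·(-1) = 6, t = -1 − 5·2 = -11  (check: 374·6 + 203·(-11) = 11)
  q = 2: r = 10, s = -1 − 2·6 = -13, t = 2 − 2·(-11) = 24  (check: 374·(-13) + 203·24 = 10)
  q = 1: r = 1, s = 6 − 1·(-13) = 19, t = -11 − 1·24 = -35  (check: 374·19 + 203·(-35) = 1)
The row with r = 1 (the gcd) gives the Bezout coefficients s = 19, t = -35.
Result: 374 · (19) + 203 · (-35) = 1.

gcd(374, 203) = 1; s = 19, t = -35 (check: 374·19 + 203·(-35) = 1).


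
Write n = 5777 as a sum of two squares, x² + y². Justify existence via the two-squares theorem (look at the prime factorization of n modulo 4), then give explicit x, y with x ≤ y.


Step 1: Factor n = 5777 = 53 · 109.
Step 2: Check the mod-4 condition on each prime factor: 53 ≡ 1 (mod 4), exponent 1; 109 ≡ 1 (mod 4), exponent 1.
All primes ≡ 3 (mod 4) appear to even exponent (or don't appear), so by the two-squares theorem n IS expressible as a sum of two squares.
Step 3: Build a representation. Here n = 53 · 109 is a product of primes ≡ 1 (mod 4). Each prime p ≡ 1 (mod 4) is itself a sum of two squares; find a² by testing p − a² for a perfect square:
  53: 53 − 1² = 52, 53 − 2² = 49 = 7² ⇒ 53 = 2² + 7².
  109: 109 − 1² = 108, 109 − 2² = 105, 109 − 3² = 100 = 10² ⇒ 109 = 3² + 10².
  Combine using the Brahmagupta–Fibonacci identity (a² + b²)(c² + d²) = (ac − bd)² + (ad + bc)² = (ac + bd)² + (ad − bc)²:
  53 · 109 = 5777: from (2² + 7²)(3² + 10²), take (2·3 − 7·10, 2·10 + 7·3) = (6 − 70, 20 + 21) = (-64, 41); dropping signs (only squares matter) gives (64, 41); check 64² + 41² = 4096 + 1681 = 5777 ✓.
Step 4: Order so x ≤ y and verify: 41² + 64² = 1681 + 4096 = 5777 = n. ✓

n = 5777 = 41² + 64² (one valid representation with x ≤ y).


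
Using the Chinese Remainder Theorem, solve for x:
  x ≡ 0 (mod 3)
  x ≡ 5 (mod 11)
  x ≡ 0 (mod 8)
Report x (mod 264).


Moduli 3, 11, 8 are pairwise coprime; by CRT there is a unique solution modulo M = 3 · 11 · 8 = 264.
Solve pairwise, accumulating the modulus:
  Start with x ≡ 0 (mod 3).
  Combine with x ≡ 5 (mod 11): since gcd(3, 11) = 1, we get a unique residue mod 33.
    Write x = 0 + 3·t and substitute into x ≡ 5 (mod 11): 3·t ≡ 5 − 0 = 5 (mod 11).
    The inverse of 3 mod 11 is 4 (since 3·4 = 12 = 1·11 + 1), so t ≡ 4·5 = 20 ≡ 9 (mod 11).
    Then x = 0 + 3·9 = 27, valid modulo lcm(3, 11) = 33: x ≡ 27 (mod 33).
  Combine with x ≡ 0 (mod 8): since gcd(33, 8) = 1, we get a unique residue mod 264.
    Write x = 27 + 33·t and substitute into x ≡ 0 (mod 8): 33·t ≡ 0 − 27 = -27 (mod 8).
    Reduce coefficients mod 8: 1·t ≡ 5 (mod 8).
    So t ≡ 5 (mod 8).
    Then x = 27 + 33·5 = 192, valid modulo lcm(33, 8) = 264: x ≡ 192 (mod 264).
Verify: 192 mod 3 = 0 ✓, 192 mod 11 = 5 ✓, 192 mod 8 = 0 ✓.

x ≡ 192 (mod 264).


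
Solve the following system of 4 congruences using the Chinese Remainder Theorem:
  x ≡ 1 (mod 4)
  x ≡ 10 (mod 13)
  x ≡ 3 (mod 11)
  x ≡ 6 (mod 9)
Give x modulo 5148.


Product of moduli M = 4 · 13 · 11 · 9 = 5148.
Merge one congruence at a time:
  Start: x ≡ 1 (mod 4).
  Combine with x ≡ 10 (mod 13); new modulus lcm = 52.
    Write x = 1 + 4·t and substitute into x ≡ 10 (mod 13): 4·t ≡ 10 − 1 = 9 (mod 13).
    The inverse of 4 mod 13 is 10 (since 4·10 = 40 = 3·13 + 1), so t ≡ 10·9 = 90 ≡ 12 (mod 13).
    Then x = 1 + 4·12 = 49, valid modulo lcm(4, 13) = 52: x ≡ 49 (mod 52).
  Combine with x ≡ 3 (mod 11); new modulus lcm = 572.
    Write x = 49 + 52·t and substitute into x ≡ 3 (mod 11): 52·t ≡ 3 − 49 = -46 (mod 11).
    Reduce coefficients mod 11: 8·t ≡ 9 (mod 11).
    The inverse of 8 mod 11 is 7 (since 8·7 = 56 = 5·11 + 1), so t ≡ 7·9 = 63 ≡ 8 (mod 11).
    Then x = 49 + 52·8 = 465, valid modulo lcm(52, 11) = 572: x ≡ 465 (mod 572).
  Combine with x ≡ 6 (mod 9); new modulus lcm = 5148.
    Write x = 465 + 572·t and substitute into x ≡ 6 (mod 9): 572·t ≡ 6 − 465 = -459 (mod 9).
    Reduce coefficients mod 9: 5·t ≡ 0 (mod 9).
    The inverse of 5 mod 9 is 2 (since 5·2 = 10 = 1·9 + 1), so t ≡ 2·0 = 0 ≡ 0 (mod 9).
    Then x = 465 + 572·0 = 465, valid modulo lcm(572, 9) = 5148: x ≡ 465 (mod 5148).
Verify against each original: 465 mod 4 = 1, 465 mod 13 = 10, 465 mod 11 = 3, 465 mod 9 = 6.

x ≡ 465 (mod 5148).


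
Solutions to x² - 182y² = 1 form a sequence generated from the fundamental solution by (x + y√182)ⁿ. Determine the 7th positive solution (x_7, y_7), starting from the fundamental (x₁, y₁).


Step 1: Find the fundamental solution (x₁, y₁) of x² - 182y² = 1.
  Expand √182 as a continued fraction. a₀ = ⌊√182⌋ = 13; iterate m_{k+1} = d_k·a_k − m_k, d_{k+1} = (182 − m_{k+1}²)/d_k, a_{k+1} = ⌊(a₀ + m_{k+1})/d_{k+1}⌋ (starting m₀ = 0, d₀ = 1), with convergents p_k = a_k·p_{k-1} + p_{k-2}, q_k = a_k·q_{k-1} + q_{k-2} (p₋₁ = 1, q₋₁ = 0):
  k = 0: a₀ = 13; p₀/q₀ = 13/1; p₀² − 182·q₀² = 169 − 182 = -13.
  k = 1: m = 13, d = 13, a = ⌊(13 + 13)/13⌋ = 2; p/q = (2·13 + 1)/(2·1 + 0) = 27/2; p² − 182·q² = 729 − 728 = 1.
  The first convergent with p² − 182·q² = 1 gives the fundamental solution (x₁, y₁) = (27, 2).
Step 2: Apply the recurrence (x_{n+1}, y_{n+1}) = (x₁x_n + 182y₁y_n, x₁y_n + y₁x_n) repeatedly.
  From (x_1, y_1) = (27, 2): x_2 = 27·27 + 182·2·2 = 1457; y_2 = 27·2 + 2·27 = 108.
  From (x_2, y_2) = (1457, 108): x_3 = 27·1457 + 182·2·108 = 78651; y_3 = 27·108 + 2·1457 = 5830.
  From (x_3, y_3) = (78651, 5830): x_4 = 27·78651 + 182·2·5830 = 4245697; y_4 = 27·5830 + 2·78651 = 314712.
  From (x_4, y_4) = (4245697, 314712): x_5 = 27·4245697 + 182·2·314712 = 229188987; y_5 = 27·314712 + 2·4245697 = 16988618.
  From (x_5, y_5) = (229188987, 16988618): x_6 = 27·229188987 + 182·2·16988618 = 12371959601; y_6 = 27·16988618 + 2·229188987 = 917070660.
  From (x_6, y_6) = (12371959601, 917070660): x_7 = 27·12371959601 + 182·2·917070660 = 667856629467; y_7 = 27·917070660 + 2·12371959601 = 49504827022.
Step 3: Verify x_7² - 182·y_7² = 446032477523021732704089 - 446032477523021732704088 = 1 (should be 1). ✓

(x_1, y_1) = (27, 2); (x_7, y_7) = (667856629467, 49504827022).


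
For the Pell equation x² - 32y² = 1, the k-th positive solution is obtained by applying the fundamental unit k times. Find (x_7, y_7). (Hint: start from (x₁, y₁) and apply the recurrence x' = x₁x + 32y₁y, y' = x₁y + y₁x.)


Step 1: Find the fundamental solution (x₁, y₁) of x² - 32y² = 1.
  Expand √32 as a continued fraction. a₀ = ⌊√32⌋ = 5; iterate m_{k+1} = d_k·a_k − m_k, d_{k+1} = (32 − m_{k+1}²)/d_k, a_{k+1} = ⌊(a₀ + m_{k+1})/d_{k+1}⌋ (starting m₀ = 0, d₀ = 1), with convergents p_k = a_k·p_{k-1} + p_{k-2}, q_k = a_k·q_{k-1} + q_{k-2} (p₋₁ = 1, q₋₁ = 0):
  k = 0: a₀ = 5; p₀/q₀ = 5/1; p₀² − 32·q₀² = 25 − 32 = -7.
  k = 1: m = 5, d = 7, a = ⌊(5 + 5)/7⌋ = 1; p/q = (1·5 + 1)/(1·1 + 0) = 6/1; p² − 32·q² = 36 − 32 = 4.
  k = 2: m = 2, d = 4, a = ⌊(5 + 2)/4⌋ = 1; p/q = (1·6 + 5)/(1·1 + 1) = 11/2; p² − 32·q² = 121 − 128 = -7.
  k = 3: m = 2, d = 7, a = ⌊(5 + 2)/7⌋ = 1; p/q = (1·11 + 6)/(1·2 + 1) = 17/3; p² − 32·q² = 289 − 288 = 1.
  The first convergent with p² − 32·q² = 1 gives the fundamental solution (x₁, y₁) = (17, 3).
Step 2: Apply the recurrence (x_{n+1}, y_{n+1}) = (x₁x_n + 32y₁y_n, x₁y_n + y₁x_n) repeatedly.
  From (x_1, y_1) = (17, 3): x_2 = 17·17 + 32·3·3 = 577; y_2 = 17·3 + 3·17 = 102.
  From (x_2, y_2) = (577, 102): x_3 = 17·577 + 32·3·102 = 19601; y_3 = 17·102 + 3·577 = 3465.
  From (x_3, y_3) = (19601, 3465): x_4 = 17·19601 + 32·3·3465 = 665857; y_4 = 17·3465 + 3·19601 = 117708.
  From (x_4, y_4) = (665857, 117708): x_5 = 17·665857 + 32·3·117708 = 22619537; y_5 = 17·117708 + 3·665857 = 3998607.
  From (x_5, y_5) = (22619537, 3998607): x_6 = 17·22619537 + 32·3·3998607 = 768398401; y_6 = 17·3998607 + 3·22619537 = 135834930.
  From (x_6, y_6) = (768398401, 135834930): x_7 = 17·768398401 + 32·3·135834930 = 26102926097; y_7 = 17·135834930 + 3·768398401 = 4614389013.
Step 3: Verify x_7² - 32·y_7² = 681362750825443653409 - 681362750825443653408 = 1 (should be 1). ✓

(x_1, y_1) = (17, 3); (x_7, y_7) = (26102926097, 4614389013).


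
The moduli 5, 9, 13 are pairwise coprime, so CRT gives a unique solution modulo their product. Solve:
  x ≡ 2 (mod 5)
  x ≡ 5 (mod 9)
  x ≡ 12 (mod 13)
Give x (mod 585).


Moduli 5, 9, 13 are pairwise coprime; by CRT there is a unique solution modulo M = 5 · 9 · 13 = 585.
Solve pairwise, accumulating the modulus:
  Start with x ≡ 2 (mod 5).
  Combine with x ≡ 5 (mod 9): since gcd(5, 9) = 1, we get a unique residue mod 45.
    Write x = 2 + 5·t and substitute into x ≡ 5 (mod 9): 5·t ≡ 5 − 2 = 3 (mod 9).
    The inverse of 5 mod 9 is 2 (since 5·2 = 10 = 1·9 + 1), so t ≡ 2·3 = 6 ≡ 6 (mod 9).
    Then x = 2 + 5·6 = 32, valid modulo lcm(5, 9) = 45: x ≡ 32 (mod 45).
  Combine with x ≡ 12 (mod 13): since gcd(45, 13) = 1, we get a unique residue mod 585.
    Write x = 32 + 45·t and substitute into x ≡ 12 (mod 13): 45·t ≡ 12 − 32 = -20 (mod 13).
    Reduce coefficients mod 13: 6·t ≡ 6 (mod 13).
    The inverse of 6 mod 13 is 11 (since 6·11 = 66 = 5·13 + 1), so t ≡ 11·6 = 66 ≡ 1 (mod 13).
    Then x = 32 + 45·1 = 77, valid modulo lcm(45, 13) = 585: x ≡ 77 (mod 585).
Verify: 77 mod 5 = 2 ✓, 77 mod 9 = 5 ✓, 77 mod 13 = 12 ✓.

x ≡ 77 (mod 585).


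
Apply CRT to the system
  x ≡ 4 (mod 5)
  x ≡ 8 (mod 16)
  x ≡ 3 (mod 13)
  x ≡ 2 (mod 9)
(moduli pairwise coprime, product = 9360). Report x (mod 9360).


Product of moduli M = 5 · 16 · 13 · 9 = 9360.
Merge one congruence at a time:
  Start: x ≡ 4 (mod 5).
  Combine with x ≡ 8 (mod 16); new modulus lcm = 80.
    Write x = 4 + 5·t and substitute into x ≡ 8 (mod 16): 5·t ≡ 8 − 4 = 4 (mod 16).
    The inverse of 5 mod 16 is 13 (since 5·13 = 65 = 4·16 + 1), so t ≡ 13·4 = 52 ≡ 4 (mod 16).
    Then x = 4 + 5·4 = 24, valid modulo lcm(5, 16) = 80: x ≡ 24 (mod 80).
  Combine with x ≡ 3 (mod 13); new modulus lcm = 1040.
    Write x = 24 + 80·t and substitute into x ≡ 3 (mod 13): 80·t ≡ 3 − 24 = -21 (mod 13).
    Reduce coefficients mod 13: 2·t ≡ 5 (mod 13).
    The inverse of 2 mod 13 is 7 (since 2·7 = 14 = 1·13 + 1), so t ≡ 7·5 = 35 ≡ 9 (mod 13).
    Then x = 24 + 80·9 = 744, valid modulo lcm(80, 13) = 1040: x ≡ 744 (mod 1040).
  Combine with x ≡ 2 (mod 9); new modulus lcm = 9360.
    Write x = 744 + 1040·t and substitute into x ≡ 2 (mod 9): 1040·t ≡ 2 − 744 = -742 (mod 9).
    Reduce coefficients mod 9: 5·t ≡ 5 (mod 9).
    The inverse of 5 mod 9 is 2 (since 5·2 = 10 = 1·9 + 1), so t ≡ 2·5 = 10 ≡ 1 (mod 9).
    Then x = 744 + 1040·1 = 1784, valid modulo lcm(1040, 9) = 9360: x ≡ 1784 (mod 9360).
Verify against each original: 1784 mod 5 = 4, 1784 mod 16 = 8, 1784 mod 13 = 3, 1784 mod 9 = 2.

x ≡ 1784 (mod 9360).


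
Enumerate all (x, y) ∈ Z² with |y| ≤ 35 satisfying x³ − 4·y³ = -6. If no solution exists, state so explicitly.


The equation is x³ - 4y³ = -6. For fixed y, x³ = 4·y³ − 6, so a solution requires the RHS to be a perfect cube.
Strategy: iterate y from -35 to 35, compute RHS = 4·y³ − 6, and check whether it is a (positive or negative) perfect cube.
Check small values of y:
  y = 0: RHS = -6 is not a perfect cube.
  y = 1: RHS = -2 is not a perfect cube.
  y = -1: RHS = -10 is not a perfect cube.
  y = 2: RHS = 26 is not a perfect cube.
  y = -2: RHS = -38 is not a perfect cube.
  y = 3: RHS = 102 is not a perfect cube.
  y = -3: RHS = -114 is not a perfect cube.
Continuing the search up to |y| = 35 finds no solutions either.
No (x, y) in the scanned range satisfies the equation.

No integer solutions with |y| ≤ 35.


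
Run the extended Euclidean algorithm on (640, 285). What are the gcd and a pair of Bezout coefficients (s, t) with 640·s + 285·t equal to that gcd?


Euclidean algorithm on (640, 285) — divide until remainder is 0:
  640 = 2 · 285 + 70
  285 = 4 · 70 + 5
  70 = 14 · 5 + 0
gcd(640, 285) = 5.
Track Bezout coefficients alongside the remainders: start with r₀ = 640 = a·1 + b·0 (s = 1, t = 0) and r₁ = 285 = a·0 + b·1 (s = 0, t = 1); each new remainder r_{k+1} = r_{k-1} − q_k·r_k inherits s_{k+1} = s_{k-1} − q_k·s_k, t_{k+1} = t_{k-1} − q_k·t_k, so r_k = a·s_k + b·t_k at every step:
  q = 2: r = 70, s = 1 − 2·0 = 1, t = 0 − 2·1 = -2  (check: 640·1 + 285·(-2) = 70)
  q = 4: r = 5, s = 0 − 4·1 = -4, t = 1 − 4·(-2) = 9  (check: 640·(-4) + 285·9 = 5)
The row with r = 5 (the gcd) gives the Bezout coefficients s = -4, t = 9.
Result: 640 · (-4) + 285 · (9) = 5.

gcd(640, 285) = 5; s = -4, t = 9 (check: 640·(-4) + 285·9 = 5).


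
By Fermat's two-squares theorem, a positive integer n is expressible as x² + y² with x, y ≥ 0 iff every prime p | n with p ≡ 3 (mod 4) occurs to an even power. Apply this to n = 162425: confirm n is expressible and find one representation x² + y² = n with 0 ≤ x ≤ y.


Step 1: Factor n = 162425 = 5^2 · 73 · 89.
Step 2: Check the mod-4 condition on each prime factor: 5 ≡ 1 (mod 4), exponent 2; 73 ≡ 1 (mod 4), exponent 1; 89 ≡ 1 (mod 4), exponent 1.
All primes ≡ 3 (mod 4) appear to even exponent (or don't appear), so by the two-squares theorem n IS expressible as a sum of two squares.
Step 3: Build a representation. Group n = k² · m with k = 5 and m = 73 · 89 = 6497 (a product of primes ≡ 1 (mod 4)); a representation of m scales to one of n via (k·x)² + (k·y)² = k²(x² + y²). Each prime p ≡ 1 (mod 4) is itself a sum of two squares; find a² by testing p − a² for a perfect square:
  73: 73 − 1² = 72, 73 − 2² = 69, 73 − 3² = 64 = 8² ⇒ 73 = 3² + 8².
  89: 89 − 1² = 88, 89 − 2² = 85, 89 − 3² = 80, 89 − 4² = 73, 89 − 5² = 64 = 8² ⇒ 89 = 5² + 8².
  Combine using the Brahmagupta–Fibonacci identity (a² + b²)(c² + d²) = (ac − bd)² + (ad + bc)² = (ac + bd)² + (ad − bc)²:
  73 · 89 = 6497: from (3² + 8²)(5² + 8²), take (3·5 − 8·8, 3·8 + 8·5) = (15 − 64, 24 + 40) = (-49, 64); dropping signs (only squares matter) gives (49, 64); check 49² + 64² = 2401 + 4096 = 6497 ✓.
  Scale by k = 5: (5·49, 5·64) = (245, 320).
Step 4: Order so x ≤ y and verify: 245² + 320² = 60025 + 102400 = 162425 = n. ✓

n = 162425 = 245² + 320² (one valid representation with x ≤ y).


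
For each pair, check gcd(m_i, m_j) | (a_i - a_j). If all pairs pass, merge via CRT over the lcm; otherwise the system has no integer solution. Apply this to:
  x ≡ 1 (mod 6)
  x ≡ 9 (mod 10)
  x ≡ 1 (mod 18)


Moduli 6, 10, 18 are not pairwise coprime, so CRT works modulo lcm(m_i) when all pairwise compatibility conditions hold.
Pairwise compatibility: gcd(m_i, m_j) must divide a_i - a_j for every pair.
Merge one congruence at a time:
  Start: x ≡ 1 (mod 6).
  Combine with x ≡ 9 (mod 10): gcd(6, 10) = 2; 9 - 1 = 8, which IS divisible by 2, so compatible.
    Write x = 1 + 6·t and substitute into x ≡ 9 (mod 10): 6·t ≡ 9 − 1 = 8 (mod 10).
    Divide the congruence (and modulus) by g = 2: 3·t ≡ 4 (mod 5).
    The inverse of 3 mod 5 is 2 (since 3·2 = 6 = 1·5 + 1), so t ≡ 2·4 = 8 ≡ 3 (mod 5).
    Then x = 1 + 6·3 = 19, valid modulo lcm(6, 10) = 30: x ≡ 19 (mod 30).
  Combine with x ≡ 1 (mod 18): gcd(30, 18) = 6; 1 - 19 = -18, which IS divisible by 6, so compatible.
    Write x = 19 + 30·t and substitute into x ≡ 1 (mod 18): 30·t ≡ 1 − 19 = -18 (mod 18).
    Divide the congruence (and modulus) by g = 6: 5·t ≡ -3 (mod 3).
    Reduce coefficients mod 3: 2·t ≡ 0 (mod 3).
    The inverse of 2 mod 3 is 2 (since 2·2 = 4 = 1·3 + 1), so t ≡ 2·0 = 0 ≡ 0 (mod 3).
    Then x = 19 + 30·0 = 19, valid modulo lcm(30, 18) = 90: x ≡ 19 (mod 90).
Verify: 19 mod 6 = 1, 19 mod 10 = 9, 19 mod 18 = 1.

x ≡ 19 (mod 90).


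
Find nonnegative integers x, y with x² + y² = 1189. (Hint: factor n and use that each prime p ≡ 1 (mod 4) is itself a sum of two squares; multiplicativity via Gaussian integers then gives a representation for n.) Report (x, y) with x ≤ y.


Step 1: Factor n = 1189 = 29 · 41.
Step 2: Check the mod-4 condition on each prime factor: 29 ≡ 1 (mod 4), exponent 1; 41 ≡ 1 (mod 4), exponent 1.
All primes ≡ 3 (mod 4) appear to even exponent (or don't appear), so by the two-squares theorem n IS expressible as a sum of two squares.
Step 3: Build a representation. Here n = 29 · 41 is a product of primes ≡ 1 (mod 4). Each prime p ≡ 1 (mod 4) is itself a sum of two squares; find a² by testing p − a² for a perfect square:
  29: 29 − 1² = 28, 29 − 2² = 25 = 5² ⇒ 29 = 2² + 5².
  41: 41 − 1² = 40, 41 − 2² = 37, 41 − 3² = 32, 41 − 4² = 25 = 5² ⇒ 41 = 4² + 5².
  Combine using the Brahmagupta–Fibonacci identity (a² + b²)(c² + d²) = (ac − bd)² + (ad + bc)² = (ac + bd)² + (ad − bc)²:
  29 · 41 = 1189: from (2² + 5²)(4² + 5²), take (2·4 − 5·5, 2·5 + 5·4) = (8 − 25, 10 + 20) = (-17, 30); dropping signs (only squares matter) gives (17, 30); check 17² + 30² = 289 + 900 = 1189 ✓.
Step 4: Order so x ≤ y and verify: 17² + 30² = 289 + 900 = 1189 = n. ✓

n = 1189 = 17² + 30² (one valid representation with x ≤ y).


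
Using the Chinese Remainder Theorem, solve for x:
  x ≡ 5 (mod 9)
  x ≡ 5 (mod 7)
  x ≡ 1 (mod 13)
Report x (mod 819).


Moduli 9, 7, 13 are pairwise coprime; by CRT there is a unique solution modulo M = 9 · 7 · 13 = 819.
Solve pairwise, accumulating the modulus:
  Start with x ≡ 5 (mod 9).
  Combine with x ≡ 5 (mod 7): since gcd(9, 7) = 1, we get a unique residue mod 63.
    Write x = 5 + 9·t and substitute into x ≡ 5 (mod 7): 9·t ≡ 5 − 5 = 0 (mod 7).
    Reduce coefficients mod 7: 2·t ≡ 0 (mod 7).
    The inverse of 2 mod 7 is 4 (since 2·4 = 8 = 1·7 + 1), so t ≡ 4·0 = 0 ≡ 0 (mod 7).
    Then x = 5 + 9·0 = 5, valid modulo lcm(9, 7) = 63: x ≡ 5 (mod 63).
  Combine with x ≡ 1 (mod 13): since gcd(63, 13) = 1, we get a unique residue mod 819.
    Write x = 5 + 63·t and substitute into x ≡ 1 (mod 13): 63·t ≡ 1 − 5 = -4 (mod 13).
    Reduce coefficients mod 13: 11·t ≡ 9 (mod 13).
    The inverse of 11 mod 13 is 6 (since 11·6 = 66 = 5·13 + 1), so t ≡ 6·9 = 54 ≡ 2 (mod 13).
    Then x = 5 + 63·2 = 131, valid modulo lcm(63, 13) = 819: x ≡ 131 (mod 819).
Verify: 131 mod 9 = 5 ✓, 131 mod 7 = 5 ✓, 131 mod 13 = 1 ✓.

x ≡ 131 (mod 819).


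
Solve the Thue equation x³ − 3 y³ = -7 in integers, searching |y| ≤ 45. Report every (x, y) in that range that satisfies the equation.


The equation is x³ - 3y³ = -7. For fixed y, x³ = 3·y³ − 7, so a solution requires the RHS to be a perfect cube.
Strategy: iterate y from -45 to 45, compute RHS = 3·y³ − 7, and check whether it is a (positive or negative) perfect cube.
Check small values of y:
  y = 0: RHS = -7 is not a perfect cube.
  y = 1: RHS = -4 is not a perfect cube.
  y = -1: RHS = -10 is not a perfect cube.
  y = 2: RHS = 17 is not a perfect cube.
  y = -2: RHS = -31 is not a perfect cube.
  y = 3: RHS = 74 is not a perfect cube.
  y = -3: RHS = -88 is not a perfect cube.
Continuing the search up to |y| = 45 finds no solutions either.
No (x, y) in the scanned range satisfies the equation.

No integer solutions with |y| ≤ 45.
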